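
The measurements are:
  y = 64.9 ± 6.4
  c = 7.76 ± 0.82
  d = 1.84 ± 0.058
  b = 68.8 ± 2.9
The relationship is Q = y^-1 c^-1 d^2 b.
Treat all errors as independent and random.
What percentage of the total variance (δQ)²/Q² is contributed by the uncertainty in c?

(δQ/Q)² = (-1·δy/y)² + (-1·δc/c)² + (2·δd/d)² + (1·δb/b)²
  y term: (-1×0.0986)² = 0.00972
  c term: (-1×0.106)² = 0.0112
  d term: (2×0.0315)² = 0.00397
  b term: (1×0.0422)² = 0.00178
Total = 0.0266. Share from c = 0.0112/0.0266 = 0.419.

41.9%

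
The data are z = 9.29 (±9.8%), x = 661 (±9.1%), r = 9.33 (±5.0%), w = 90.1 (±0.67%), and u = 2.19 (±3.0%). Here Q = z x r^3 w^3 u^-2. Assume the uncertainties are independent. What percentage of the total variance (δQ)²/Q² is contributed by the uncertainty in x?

(δQ/Q)² = (1·δz/z)² + (1·δx/x)² + (3·δr/r)² + (3·δw/w)² + (-2·δu/u)²
  z term: (1×0.0980)² = 0.00960
  x term: (1×0.0910)² = 0.00828
  r term: (3×0.0500)² = 0.0225
  w term: (3×0.00670)² = 0.000404
  u term: (-2×0.0300)² = 0.00360
Total = 0.0444. Share from x = 0.00828/0.0444 = 0.187.

18.7%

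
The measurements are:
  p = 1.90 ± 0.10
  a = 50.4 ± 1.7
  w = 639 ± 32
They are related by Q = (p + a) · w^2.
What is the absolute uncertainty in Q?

Let u = p + a = 52.3. δu = √(δp² + δa²) = √(0.0100 + 2.89) = 1.70, so δu/u = 0.0326.
Q is then a monomial in u, w:
δQ/Q = √((δu/u)² + (2·δw/w)²) = √(0.00106 + 0.0100) = 0.105
Q = 2.14e+07, so δQ = 0.105 × 2.14e+07 = 2.25e+06.

2.25e+06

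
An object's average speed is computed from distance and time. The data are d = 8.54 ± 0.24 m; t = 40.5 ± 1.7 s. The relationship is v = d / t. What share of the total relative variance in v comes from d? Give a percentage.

(δv/v)² = (1·δd/d)² + (-1·δt/t)²
  d term: (1×0.0281)² = 0.000790
  t term: (-1×0.0420)² = 0.00176
Total = 0.00255. Share from d = 0.000790/0.00255 = 0.310.

31.0%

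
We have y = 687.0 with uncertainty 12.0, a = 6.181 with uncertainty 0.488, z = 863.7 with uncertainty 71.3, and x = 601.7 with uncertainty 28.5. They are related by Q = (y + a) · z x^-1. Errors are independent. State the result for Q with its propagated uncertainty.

Let u = y + a = 693.2. δu = √(δy² + δa²) = √(144 + 0.238) = 12.0, so δu/u = 0.0173.
Q is then a monomial in u, z, x:
δQ/Q = √((δu/u)² + (1·δz/z)² + (-1·δx/x)²) = √(0.000300 + 0.00681 + 0.00224) = 0.0967
Q = 995.0, so δQ = 0.0967 × 995.0 = 96.3.

995.0 ± 96.3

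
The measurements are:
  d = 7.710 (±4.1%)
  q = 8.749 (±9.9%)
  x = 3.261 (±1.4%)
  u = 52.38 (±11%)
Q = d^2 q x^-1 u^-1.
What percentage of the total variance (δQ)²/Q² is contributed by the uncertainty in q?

34.0%

(δQ/Q)² = (2·δd/d)² + (1·δq/q)² + (-1·δx/x)² + (-1·δu/u)²
  d term: (2×0.0410)² = 0.00672
  q term: (1×0.0990)² = 0.00980
  x term: (-1×0.0140)² = 0.000196
  u term: (-1×0.110)² = 0.0121
Total = 0.0288. Share from q = 0.00980/0.0288 = 0.340.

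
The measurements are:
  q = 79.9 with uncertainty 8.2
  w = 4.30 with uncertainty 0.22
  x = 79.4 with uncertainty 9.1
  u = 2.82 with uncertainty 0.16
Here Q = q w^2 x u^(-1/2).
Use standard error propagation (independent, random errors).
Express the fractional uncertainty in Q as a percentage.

Q is a product of powers, so relative uncertainties combine in quadrature:
  (1·δq/q)² = (1×0.103)² = 0.0105;  (2·δw/w)² = (2×0.0512)² = 0.0105;  (1·δx/x)² = (1×0.115)² = 0.0131;  (−½·δu/u)² = (-0.5×0.0567)² = 0.000805
δQ/Q = √(0.0349) = 0.187

18.7%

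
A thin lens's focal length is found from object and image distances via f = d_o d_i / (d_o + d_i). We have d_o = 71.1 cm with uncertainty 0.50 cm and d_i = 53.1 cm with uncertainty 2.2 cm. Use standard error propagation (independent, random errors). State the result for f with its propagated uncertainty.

∂f/∂d_o = (d_i/(d_o+d_i))² = 0.183;  ∂f/∂d_i = (d_o/(d_o+d_i))² = 0.328
δf = √((∂f/∂d_o · δd_o)² + (∂f/∂d_i · δd_i)²) = √(0.00835 + 0.520) = 0.727 cm
f = 30.4 cm.

30.4 ± 0.727 cm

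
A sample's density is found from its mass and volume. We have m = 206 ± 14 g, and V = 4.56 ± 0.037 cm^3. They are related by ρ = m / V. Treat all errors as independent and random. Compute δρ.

ρ is a product of powers, so relative uncertainties combine in quadrature:
  (1·δm/m)² = (1×0.0680)² = 0.00462;  (-1·δV/V)² = (-1×0.00811)² = 6.58e-05
δρ/ρ = √(0.00468) = 0.0684
ρ = 45.2 g/cm^3, so δρ = 0.0684 × 45.2 = 3.09 g/cm^3.

3.09 g/cm^3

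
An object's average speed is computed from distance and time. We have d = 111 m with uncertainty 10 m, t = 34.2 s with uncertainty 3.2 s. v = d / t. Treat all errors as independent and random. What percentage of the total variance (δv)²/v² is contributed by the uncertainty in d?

(δv/v)² = (1·δd/d)² + (-1·δt/t)²
  d term: (1×0.0901)² = 0.00812
  t term: (-1×0.0936)² = 0.00875
Total = 0.0169. Share from d = 0.00812/0.0169 = 0.481.

48.1%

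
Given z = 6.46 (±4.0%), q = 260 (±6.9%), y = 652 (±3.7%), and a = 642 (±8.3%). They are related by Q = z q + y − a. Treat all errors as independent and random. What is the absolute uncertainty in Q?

Let p = z·q = 1680. δp/p = √((1·δz/z)² + (1·δq/q)²) = √(0.00160 + 0.00476) = 0.0798, so δp = 134.
Q = p + y − a: δQ = √(δp² + δy² + δa²) = √(17900 + 582 + 2840) = 146

146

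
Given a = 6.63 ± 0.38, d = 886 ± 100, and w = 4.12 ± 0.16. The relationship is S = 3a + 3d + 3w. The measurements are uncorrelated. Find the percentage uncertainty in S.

Each term contributes (cᵢ δxᵢ)² to (δS)²:
  (3·δa)² = 1.30;  (3·δd)² = 90000;  (3·δw)² = 0.230
δS = √(90000) = 300
S = 2690, so δS/S = 300/2690 = 0.112.

11.2%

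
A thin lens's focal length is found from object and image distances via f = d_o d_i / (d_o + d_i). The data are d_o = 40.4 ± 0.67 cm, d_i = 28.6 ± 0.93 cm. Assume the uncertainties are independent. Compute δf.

0.339 cm

∂f/∂d_o = (d_i/(d_o+d_i))² = 0.172;  ∂f/∂d_i = (d_o/(d_o+d_i))² = 0.343
δf = √((∂f/∂d_o · δd_o)² + (∂f/∂d_i · δd_i)²) = √(0.0133 + 0.102) = 0.339 cm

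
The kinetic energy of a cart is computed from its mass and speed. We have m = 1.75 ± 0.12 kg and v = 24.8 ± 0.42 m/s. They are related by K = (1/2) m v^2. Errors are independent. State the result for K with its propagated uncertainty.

Products/powers → add relative errors in quadrature, weighted by exponent:
  (1·δm/m)² = (1×0.0686)² = 0.00470;  (2·δv/v)² = (2×0.0169)² = 0.00115
δK/K = √(0.00585) = 0.0765
K = 538 J, so δK = 0.0765 × 538 = 41.2 J.

538 ± 41.2 J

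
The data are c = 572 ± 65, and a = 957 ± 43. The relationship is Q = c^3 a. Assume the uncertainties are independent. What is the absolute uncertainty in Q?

Products/powers → add relative errors in quadrature, weighted by exponent:
  (3·δc/c)² = (3×0.114)² = 0.116;  (1·δa/a)² = (1×0.0449)² = 0.00202
δQ/Q = √(0.118) = 0.344
Q = 1.79e+11, so δQ = 0.344 × 1.79e+11 = 6.16e+10.

6.16e+10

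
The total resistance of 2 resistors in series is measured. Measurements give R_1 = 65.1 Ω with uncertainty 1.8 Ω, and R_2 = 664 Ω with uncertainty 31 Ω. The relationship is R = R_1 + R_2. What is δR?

Sums and differences: (δR)² = Σ (cᵢ δxᵢ)².
  (δR_1)² = 3.24;  (δR_2)² = 961
δR = √(964) = 31.1 Ω

31.1 Ω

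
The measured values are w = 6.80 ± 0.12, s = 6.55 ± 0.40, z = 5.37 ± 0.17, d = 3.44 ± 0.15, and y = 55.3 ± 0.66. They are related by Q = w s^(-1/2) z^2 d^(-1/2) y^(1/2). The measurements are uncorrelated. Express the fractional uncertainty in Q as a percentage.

7.59%

For a monomial Q ∝ w, s^(-1/2), z^2, d^(-1/2), y^(1/2), fractional errors add in quadrature:
  (1·δw/w)² = (1×0.0176)² = 0.000311;  (−½·δs/s)² = (-0.5×0.0611)² = 0.000932;  (2·δz/z)² = (2×0.0317)² = 0.00401;  (−½·δd/d)² = (-0.5×0.0436)² = 0.000475;  (½·δy/y)² = (0.5×0.0119)² = 3.56e-05
δQ/Q = √(0.00576) = 0.0759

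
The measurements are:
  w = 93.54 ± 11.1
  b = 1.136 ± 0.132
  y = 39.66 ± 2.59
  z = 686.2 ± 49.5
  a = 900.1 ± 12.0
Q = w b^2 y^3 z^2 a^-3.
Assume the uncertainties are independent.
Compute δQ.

Each factor contributes (exponent × relative error)² to (δQ/Q)²:
  (1·δw/w)² = (1×0.119)² = 0.0141;  (2·δb/b)² = (2×0.116)² = 0.0540;  (3·δy/y)² = (3×0.0653)² = 0.0384;  (2·δz/z)² = (2×0.0721)² = 0.0208;  (-3·δa/a)² = (-3×0.0133)² = 0.00160
δQ/Q = √(0.129) = 0.359
Q = 4862, so δQ = 0.359 × 4862 = 1750.

1750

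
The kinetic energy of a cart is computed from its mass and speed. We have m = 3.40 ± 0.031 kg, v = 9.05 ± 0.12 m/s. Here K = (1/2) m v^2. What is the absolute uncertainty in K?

For a monomial K ∝ m, v^2, fractional errors add in quadrature:
  (1·δm/m)² = (1×0.00912)² = 8.31e-05;  (2·δv/v)² = (2×0.0133)² = 0.000703
δK/K = √(0.000786) = 0.0280
K = 139 J, so δK = 0.0280 × 139 = 3.90 J.

3.90 J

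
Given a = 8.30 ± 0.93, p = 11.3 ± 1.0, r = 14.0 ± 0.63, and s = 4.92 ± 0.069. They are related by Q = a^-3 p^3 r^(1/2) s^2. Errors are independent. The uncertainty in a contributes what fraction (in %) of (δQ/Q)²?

61.2%

(δQ/Q)² = (-3·δa/a)² + (3·δp/p)² + (½·δr/r)² + (2·δs/s)²
  a term: (-3×0.112)² = 0.113
  p term: (3×0.0885)² = 0.0705
  r term: (0.5×0.0450)² = 0.000506
  s term: (2×0.0140)² = 0.000787
Total = 0.185. Share from a = 0.113/0.185 = 0.612.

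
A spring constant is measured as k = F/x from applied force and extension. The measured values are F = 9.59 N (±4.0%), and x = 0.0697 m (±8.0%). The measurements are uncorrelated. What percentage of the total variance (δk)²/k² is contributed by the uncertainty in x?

80.0%

(δk/k)² = (1·δF/F)² + (-1·δx/x)²
  F term: (1×0.0400)² = 0.00160
  x term: (-1×0.0800)² = 0.00640
Total = 0.00800. Share from x = 0.00640/0.00800 = 0.800.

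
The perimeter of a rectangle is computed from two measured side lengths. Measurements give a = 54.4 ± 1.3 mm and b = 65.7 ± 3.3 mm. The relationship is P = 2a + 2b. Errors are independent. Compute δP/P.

0.0295

Absolute uncertainties add in quadrature for a linear combination:
  (2·δa)² = 6.76;  (2·δb)² = 43.6
δP = √(50.3) = 7.09 mm
P = 240 mm, so δP/P = 7.09/240 = 0.0295.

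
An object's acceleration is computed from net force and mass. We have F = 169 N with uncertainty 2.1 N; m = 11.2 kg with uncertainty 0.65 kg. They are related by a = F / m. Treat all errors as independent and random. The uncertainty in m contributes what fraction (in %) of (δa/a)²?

95.6%

(δa/a)² = (1·δF/F)² + (-1·δm/m)²
  F term: (1×0.0124)² = 0.000154
  m term: (-1×0.0580)² = 0.00337
Total = 0.00352. Share from m = 0.00337/0.00352 = 0.956.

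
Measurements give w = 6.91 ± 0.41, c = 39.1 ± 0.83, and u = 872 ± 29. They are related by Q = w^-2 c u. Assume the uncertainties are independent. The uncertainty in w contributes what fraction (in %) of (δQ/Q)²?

90.0%

(δQ/Q)² = (-2·δw/w)² + (1·δc/c)² + (1·δu/u)²
  w term: (-2×0.0593)² = 0.0141
  c term: (1×0.0212)² = 0.000451
  u term: (1×0.0333)² = 0.00111
Total = 0.0156. Share from w = 0.0141/0.0156 = 0.900.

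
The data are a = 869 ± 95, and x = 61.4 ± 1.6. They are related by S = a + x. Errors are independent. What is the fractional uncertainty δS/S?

Sums and differences: (δS)² = Σ (cᵢ δxᵢ)².
  (δa)² = 9020;  (δx)² = 2.56
δS = √(9030) = 95.0
S = 930, so δS/S = 95.0/930 = 0.102.

0.102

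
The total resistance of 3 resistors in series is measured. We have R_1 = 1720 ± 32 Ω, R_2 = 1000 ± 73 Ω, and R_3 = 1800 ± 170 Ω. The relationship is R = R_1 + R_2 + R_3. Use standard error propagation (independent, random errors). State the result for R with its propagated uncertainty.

R is a linear combination, so absolute uncertainties add in quadrature:
  (δR_1)² = 1020;  (δR_2)² = 5330;  (δR_3)² = 28900
δR = √(35300) = 188 Ω
R = 4520 Ω.

4520 ± 188 Ω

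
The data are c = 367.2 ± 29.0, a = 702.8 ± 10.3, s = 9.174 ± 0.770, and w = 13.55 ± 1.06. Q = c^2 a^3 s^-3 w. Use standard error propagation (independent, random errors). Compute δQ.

Since Q is a product/quotient, work with relative uncertainties:
  (2·δc/c)² = (2×0.0790)² = 0.0249;  (3·δa/a)² = (3×0.0147)² = 0.00193;  (-3·δs/s)² = (-3×0.0839)² = 0.0634;  (1·δw/w)² = (1×0.0782)² = 0.00612
δQ/Q = √(0.0964) = 0.310
Q = 8.214e+11, so δQ = 0.310 × 8.214e+11 = 2.55e+11.

2.55e+11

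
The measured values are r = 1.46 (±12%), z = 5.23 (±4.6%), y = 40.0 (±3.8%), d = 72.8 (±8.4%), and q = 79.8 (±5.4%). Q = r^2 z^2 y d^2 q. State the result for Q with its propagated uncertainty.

(9.86 ± 3.10) × 10^8

Relative error in a monomial: (δQ/Q)² = Σ (nᵢ · δxᵢ/xᵢ)².
  (2·δr/r)² = (2×0.120)² = 0.0576;  (2·δz/z)² = (2×0.0460)² = 0.00846;  (1·δy/y)² = (1×0.0380)² = 0.00144;  (2·δd/d)² = (2×0.0840)² = 0.0282;  (1·δq/q)² = (1×0.0540)² = 0.00292
δQ/Q = √(0.0986) = 0.314
Q = 9.86e+08, so δQ = 0.314 × 9.86e+08 = 3.1e+08.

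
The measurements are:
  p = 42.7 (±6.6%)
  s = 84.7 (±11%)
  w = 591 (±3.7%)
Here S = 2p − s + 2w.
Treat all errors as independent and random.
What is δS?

45.1

For a sum/difference, combine absolute errors in quadrature:
  (2·δp)² = 31.8;  (δs)² = 86.8;  (2·δw)² = 1910
δS = √(2030) = 45.1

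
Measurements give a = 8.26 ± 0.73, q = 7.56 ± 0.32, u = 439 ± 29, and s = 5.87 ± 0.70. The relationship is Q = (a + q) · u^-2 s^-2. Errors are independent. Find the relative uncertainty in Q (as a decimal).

0.277

Let w = a + q = 15.8. δw = √(δa² + δq²) = √(0.533 + 0.102) = 0.797, so δw/w = 0.0504.
Q is then a monomial in w, u, s:
δQ/Q = √((δw/w)² + (-2·δu/u)² + (-2·δs/s)²) = √(0.00254 + 0.0175 + 0.0569) = 0.277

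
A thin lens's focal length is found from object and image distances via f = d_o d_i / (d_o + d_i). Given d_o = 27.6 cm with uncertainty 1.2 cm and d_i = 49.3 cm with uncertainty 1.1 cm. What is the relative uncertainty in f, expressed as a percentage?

∂f/∂d_o = (d_i/(d_o+d_i))² = 0.411;  ∂f/∂d_i = (d_o/(d_o+d_i))² = 0.129
δf = √((∂f/∂d_o · δd_o)² + (∂f/∂d_i · δd_i)²) = √(0.243 + 0.0201) = 0.513 cm
f = 17.7 cm, so δf/f = 0.513/17.7 = 0.0290.

2.90%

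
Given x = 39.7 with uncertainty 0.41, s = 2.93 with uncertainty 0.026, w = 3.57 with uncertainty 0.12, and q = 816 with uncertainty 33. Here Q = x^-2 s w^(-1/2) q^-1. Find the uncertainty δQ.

Relative error in a monomial: (δQ/Q)² = Σ (nᵢ · δxᵢ/xᵢ)².
  (-2·δx/x)² = (-2×0.0103)² = 0.000427;  (1·δs/s)² = (1×0.00887)² = 7.87e-05;  (−½·δw/w)² = (-0.5×0.0336)² = 0.000282;  (-1·δq/q)² = (-1×0.0404)² = 0.00164
δQ/Q = √(0.00242) = 0.0492
Q = 1.21e-06, so δQ = 0.0492 × 1.21e-06 = 5.94e-08.

5.94e-08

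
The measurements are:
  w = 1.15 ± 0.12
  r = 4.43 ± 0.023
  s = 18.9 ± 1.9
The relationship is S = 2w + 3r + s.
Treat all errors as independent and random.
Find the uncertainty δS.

1.92

Absolute uncertainties add in quadrature for a linear combination:
  (2·δw)² = 0.0576;  (3·δr)² = 0.00476;  (δs)² = 3.61
δS = √(3.67) = 1.92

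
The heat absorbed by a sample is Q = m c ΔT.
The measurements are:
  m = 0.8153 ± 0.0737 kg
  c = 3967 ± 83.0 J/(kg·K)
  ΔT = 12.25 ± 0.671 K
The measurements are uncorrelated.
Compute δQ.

Products/powers → add relative errors in quadrature, weighted by exponent:
  (1·δm/m)² = (1×0.0904)² = 0.00817;  (1·δc/c)² = (1×0.0209)² = 0.000438;  (1·δΔT/ΔT)² = (1×0.0548)² = 0.00300
δQ/Q = √(0.0116) = 0.108
Q = 39620 J, so δQ = 0.108 × 39620 = 4270 J.

4270 J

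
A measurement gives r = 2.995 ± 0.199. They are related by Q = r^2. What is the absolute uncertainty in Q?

Q ∝ r^2, so δQ/Q = |2| · δr/r = 2 × 0.0664 = 0.133.
Q = 8.970, so δQ = 0.133 × 8.970 = 1.19.

1.19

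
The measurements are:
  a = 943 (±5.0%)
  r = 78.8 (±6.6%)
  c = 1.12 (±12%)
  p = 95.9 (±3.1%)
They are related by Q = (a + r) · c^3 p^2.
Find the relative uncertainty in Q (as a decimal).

0.368

Let u = a + r = 1020. δu = √(δa² + δr²) = √(2220 + 27.0) = 47.4, so δu/u = 0.0464.
Q is then a monomial in u, c, p:
δQ/Q = √((δu/u)² + (3·δc/c)² + (2·δp/p)²) = √(0.00216 + 0.130 + 0.00384) = 0.368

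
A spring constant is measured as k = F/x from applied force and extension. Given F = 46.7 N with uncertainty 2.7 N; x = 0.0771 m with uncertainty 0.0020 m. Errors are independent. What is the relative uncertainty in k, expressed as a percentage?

Since k is a product/quotient, work with relative uncertainties:
  (1·δF/F)² = (1×0.0578)² = 0.00334;  (-1·δx/x)² = (-1×0.0259)² = 0.000673
δk/k = √(0.00402) = 0.0634

6.34%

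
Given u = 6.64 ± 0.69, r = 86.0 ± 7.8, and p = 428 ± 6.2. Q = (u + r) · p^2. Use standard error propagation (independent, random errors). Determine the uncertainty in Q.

Let w = u + r = 92.6. δw = √(δu² + δr²) = √(0.476 + 60.8) = 7.83, so δw/w = 0.0845.
Q is then a monomial in w, p:
δQ/Q = √((δw/w)² + (2·δp/p)²) = √(0.00714 + 0.000839) = 0.0894
Q = 1.7e+07, so δQ = 0.0894 × 1.7e+07 = 1.52e+06.

1.52e+06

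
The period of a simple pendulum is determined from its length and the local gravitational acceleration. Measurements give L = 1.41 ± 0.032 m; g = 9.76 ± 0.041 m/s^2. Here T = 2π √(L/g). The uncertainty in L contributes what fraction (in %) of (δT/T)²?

96.7%

(δT/T)² = (½·δL/L)² + (−½·δg/g)²
  L term: (0.5×0.0227)² = 0.000129
  g term: (-0.5×0.00420)² = 4.41e-06
Total = 0.000133. Share from L = 0.000129/0.000133 = 0.967.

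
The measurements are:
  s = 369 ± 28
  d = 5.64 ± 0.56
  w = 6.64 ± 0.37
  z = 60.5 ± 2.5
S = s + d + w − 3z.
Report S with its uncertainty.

200 ± 29.0

Sums and differences: (δS)² = Σ (cᵢ δxᵢ)².
  (δs)² = 784;  (δd)² = 0.314;  (δw)² = 0.137;  (3·δz)² = 56.2
δS = √(841) = 29.0
S = 200.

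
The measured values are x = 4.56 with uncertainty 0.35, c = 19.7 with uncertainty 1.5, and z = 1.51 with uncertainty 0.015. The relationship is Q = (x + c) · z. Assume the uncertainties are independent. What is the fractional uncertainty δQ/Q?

Let u = x + c = 24.3. δu = √(δx² + δc²) = √(0.122 + 2.25) = 1.54, so δu/u = 0.0635.
Q is then a monomial in u, z:
δQ/Q = √((δu/u)² + (1·δz/z)²) = √(0.00403 + 9.87e-05) = 0.0643

0.0643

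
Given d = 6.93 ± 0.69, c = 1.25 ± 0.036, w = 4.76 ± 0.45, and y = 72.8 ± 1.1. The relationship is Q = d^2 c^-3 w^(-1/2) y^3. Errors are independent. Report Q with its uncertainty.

(4.35 ± 0.986) × 10^6

Since Q is a product/quotient, work with relative uncertainties:
  (2·δd/d)² = (2×0.0996)² = 0.0397;  (-3·δc/c)² = (-3×0.0288)² = 0.00746;  (−½·δw/w)² = (-0.5×0.0945)² = 0.00223;  (3·δy/y)² = (3×0.0151)² = 0.00205
δQ/Q = √(0.0514) = 0.227
Q = 4.35e+06, so δQ = 0.227 × 4.35e+06 = 9.86e+05.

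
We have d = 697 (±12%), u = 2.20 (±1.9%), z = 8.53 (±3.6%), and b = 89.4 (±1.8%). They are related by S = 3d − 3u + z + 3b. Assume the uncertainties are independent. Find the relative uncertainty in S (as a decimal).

0.106

S is a linear combination, so absolute uncertainties add in quadrature:
  (3·δd)² = 63000;  (3·δu)² = 0.0157;  (δz)² = 0.0943;  (3·δb)² = 23.3
δS = √(63000) = 251
S = 2360, so δS/S = 251/2360 = 0.106.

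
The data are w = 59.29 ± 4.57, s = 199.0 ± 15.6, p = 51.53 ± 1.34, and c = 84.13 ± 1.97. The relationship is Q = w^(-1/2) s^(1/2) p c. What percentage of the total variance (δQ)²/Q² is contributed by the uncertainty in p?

(δQ/Q)² = (−½·δw/w)² + (½·δs/s)² + (1·δp/p)² + (1·δc/c)²
  w term: (-0.5×0.0771)² = 0.00149
  s term: (0.5×0.0784)² = 0.00154
  p term: (1×0.0260)² = 0.000676
  c term: (1×0.0234)² = 0.000548
Total = 0.00425. Share from p = 0.000676/0.00425 = 0.159.

15.9%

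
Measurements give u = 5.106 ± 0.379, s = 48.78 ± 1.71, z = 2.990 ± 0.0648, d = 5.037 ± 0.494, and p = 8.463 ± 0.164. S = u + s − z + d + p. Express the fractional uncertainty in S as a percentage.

Absolute uncertainties add in quadrature for a linear combination:
  (δu)² = 0.144;  (δs)² = 2.92;  (δz)² = 0.00420;  (δd)² = 0.244;  (δp)² = 0.0269
δS = √(3.34) = 1.83
S = 64.40, so δS/S = 1.83/64.40 = 0.0284.

2.84%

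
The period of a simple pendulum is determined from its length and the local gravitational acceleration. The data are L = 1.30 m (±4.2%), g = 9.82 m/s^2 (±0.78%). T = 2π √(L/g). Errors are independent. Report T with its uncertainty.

2.29 ± 0.0488 s

For a monomial T ∝ L^(1/2), g^(-1/2), fractional errors add in quadrature:
  (½·δL/L)² = (0.5×0.0420)² = 0.000441;  (−½·δg/g)² = (-0.5×0.00780)² = 1.52e-05
δT/T = √(0.000456) = 0.0214
T = 2.29 s, so δT = 0.0214 × 2.29 = 0.0488 s.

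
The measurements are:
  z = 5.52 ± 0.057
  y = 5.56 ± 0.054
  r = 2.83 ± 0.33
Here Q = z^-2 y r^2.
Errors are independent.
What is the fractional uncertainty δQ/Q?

0.234

Since Q is a product/quotient, work with relative uncertainties:
  (-2·δz/z)² = (-2×0.0103)² = 0.000427;  (1·δy/y)² = (1×0.00971)² = 9.43e-05;  (2·δr/r)² = (2×0.117)² = 0.0544
δQ/Q = √(0.0549) = 0.234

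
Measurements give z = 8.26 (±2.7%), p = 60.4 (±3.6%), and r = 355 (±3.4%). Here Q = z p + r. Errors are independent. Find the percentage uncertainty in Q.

2.99%

Let w = z·p = 499. δw/w = √((1·δz/z)² + (1·δp/p)²) = √(0.000729 + 0.00130) = 0.0450, so δw = 22.5.
Q = w + r: δQ = √(δw² + δr²) = √(504 + 146) = 25.5
Q = 854, so δQ/Q = 25.5/854 = 0.0299.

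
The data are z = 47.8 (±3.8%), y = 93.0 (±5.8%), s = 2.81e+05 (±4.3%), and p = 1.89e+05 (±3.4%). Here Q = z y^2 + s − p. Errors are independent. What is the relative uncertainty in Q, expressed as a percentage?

Let w = z·y^2 = 4.13e+05. δw/w = √((1·δz/z)² + (2·δy/y)²) = √(0.00144 + 0.0135) = 0.122, so δw = 50500.
Q = w + s − p: δQ = √(δw² + δs² + δp²) = √(2.55e+09 + 1.46e+08 + 4.13e+07) = 52300
Q = 5.05e+05, so δQ/Q = 52300/5.05e+05 = 0.103.

10.3%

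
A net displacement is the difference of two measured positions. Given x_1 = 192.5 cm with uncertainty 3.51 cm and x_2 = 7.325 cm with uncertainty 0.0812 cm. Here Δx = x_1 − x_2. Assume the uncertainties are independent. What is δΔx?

3.51 cm

Sums and differences: (δΔx)² = Σ (cᵢ δxᵢ)².
  (δx_1)² = 12.3;  (δx_2)² = 0.00659
δΔx = √(12.3) = 3.51 cm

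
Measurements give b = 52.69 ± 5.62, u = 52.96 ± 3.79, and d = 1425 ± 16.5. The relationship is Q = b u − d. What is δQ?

359

Let p = b·u = 2790. δp/p = √((1·δb/b)² + (1·δu/u)²) = √(0.0114 + 0.00512) = 0.128, so δp = 358.
Q = p − d: δQ = √(δp² + δd²) = √(1.28e+05 + 272) = 359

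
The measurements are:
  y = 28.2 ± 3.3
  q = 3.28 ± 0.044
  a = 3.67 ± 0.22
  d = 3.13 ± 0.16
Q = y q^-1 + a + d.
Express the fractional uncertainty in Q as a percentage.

6.81%

Let p = y·q^-1 = 8.60. δp/p = √((1·δy/y)² + (-1·δq/q)²) = √(0.0137 + 0.000180) = 0.118, so δp = 1.01.
Q = p + a + d: δQ = √(δp² + δa² + δd²) = √(1.03 + 0.0484 + 0.0256) = 1.05
Q = 15.4, so δQ/Q = 1.05/15.4 = 0.0681.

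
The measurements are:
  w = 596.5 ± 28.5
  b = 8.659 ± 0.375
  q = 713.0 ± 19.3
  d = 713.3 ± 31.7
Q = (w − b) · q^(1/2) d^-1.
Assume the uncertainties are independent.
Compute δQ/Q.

0.0672

Let u = w − b = 587.8. δu = √(δw² + δb²) = √(812 + 0.141) = 28.5, so δu/u = 0.0485.
Q is then a monomial in u, q, d:
δQ/Q = √((δu/u)² + (½·δq/q)² + (-1·δd/d)²) = √(0.00235 + 0.000183 + 0.00198) = 0.0672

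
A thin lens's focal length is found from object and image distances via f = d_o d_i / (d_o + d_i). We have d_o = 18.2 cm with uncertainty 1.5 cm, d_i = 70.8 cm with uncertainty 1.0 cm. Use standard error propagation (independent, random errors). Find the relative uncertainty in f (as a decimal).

∂f/∂d_o = (d_i/(d_o+d_i))² = 0.633;  ∂f/∂d_i = (d_o/(d_o+d_i))² = 0.0418
δf = √((∂f/∂d_o · δd_o)² + (∂f/∂d_i · δd_i)²) = √(0.901 + 0.00175) = 0.950 cm
f = 14.5 cm, so δf/f = 0.950/14.5 = 0.0656.

0.0656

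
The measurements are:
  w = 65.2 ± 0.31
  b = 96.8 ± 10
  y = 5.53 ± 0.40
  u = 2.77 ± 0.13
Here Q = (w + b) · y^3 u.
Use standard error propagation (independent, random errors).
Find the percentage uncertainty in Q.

23.0%

Let h = w + b = 162. δh = √(δw² + δb²) = √(0.0961 + 100) = 10.0, so δh/h = 0.0618.
Q is then a monomial in h, y, u:
δQ/Q = √((δh/h)² + (3·δy/y)² + (1·δu/u)²) = √(0.00381 + 0.0471 + 0.00220) = 0.230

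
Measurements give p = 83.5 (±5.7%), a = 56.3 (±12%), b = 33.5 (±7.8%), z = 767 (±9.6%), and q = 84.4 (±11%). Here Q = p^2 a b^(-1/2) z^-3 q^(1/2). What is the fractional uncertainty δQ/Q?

Since Q is a product/quotient, work with relative uncertainties:
  (2·δp/p)² = (2×0.0570)² = 0.0130;  (1·δa/a)² = (1×0.120)² = 0.0144;  (−½·δb/b)² = (-0.5×0.0780)² = 0.00152;  (-3·δz/z)² = (-3×0.0960)² = 0.0829;  (½·δq/q)² = (0.5×0.110)² = 0.00302
δQ/Q = √(0.115) = 0.339

0.339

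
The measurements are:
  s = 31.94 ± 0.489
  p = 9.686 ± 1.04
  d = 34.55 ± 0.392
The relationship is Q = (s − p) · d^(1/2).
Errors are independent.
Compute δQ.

Let u = s − p = 22.25. δu = √(δs² + δp²) = √(0.239 + 1.08) = 1.15, so δu/u = 0.0516.
Q is then a monomial in u, d:
δQ/Q = √((δu/u)² + (½·δd/d)²) = √(0.00267 + 3.22e-05) = 0.0520
Q = 130.8, so δQ = 0.0520 × 130.8 = 6.80.

6.80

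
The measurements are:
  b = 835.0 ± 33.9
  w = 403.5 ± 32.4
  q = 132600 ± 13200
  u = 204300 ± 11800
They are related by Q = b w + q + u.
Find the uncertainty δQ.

Let p = b·w = 336900. δp/p = √((1·δb/b)² + (1·δw/w)²) = √(0.00165 + 0.00645) = 0.0900, so δp = 30300.
Q = p + q + u: δQ = √(δp² + δq² + δu²) = √(9.19e+08 + 1.74e+08 + 1.39e+08) = 35100

35100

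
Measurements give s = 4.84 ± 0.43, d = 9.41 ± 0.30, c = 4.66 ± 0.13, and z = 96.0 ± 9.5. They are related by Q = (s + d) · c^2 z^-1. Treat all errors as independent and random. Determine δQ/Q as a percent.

Let u = s + d = 14.2. δu = √(δs² + δd²) = √(0.185 + 0.0900) = 0.524, so δu/u = 0.0368.
Q is then a monomial in u, c, z:
δQ/Q = √((δu/u)² + (2·δc/c)² + (-1·δz/z)²) = √(0.00135 + 0.00311 + 0.00979) = 0.119

11.9%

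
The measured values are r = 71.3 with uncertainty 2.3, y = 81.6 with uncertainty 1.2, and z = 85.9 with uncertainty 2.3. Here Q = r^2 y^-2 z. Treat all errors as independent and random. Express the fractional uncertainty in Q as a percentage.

Products/powers → add relative errors in quadrature, weighted by exponent:
  (2·δr/r)² = (2×0.0323)² = 0.00416;  (-2·δy/y)² = (-2×0.0147)² = 0.000865;  (1·δz/z)² = (1×0.0268)² = 0.000717
δQ/Q = √(0.00574) = 0.0758

7.58%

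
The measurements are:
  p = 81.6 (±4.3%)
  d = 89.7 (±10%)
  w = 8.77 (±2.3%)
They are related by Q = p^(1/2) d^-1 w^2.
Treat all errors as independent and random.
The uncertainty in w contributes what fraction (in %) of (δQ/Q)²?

(δQ/Q)² = (½·δp/p)² + (-1·δd/d)² + (2·δw/w)²
  p term: (0.5×0.0430)² = 0.000462
  d term: (-1×0.100)² = 0.0100
  w term: (2×0.0230)² = 0.00212
Total = 0.0126. Share from w = 0.00212/0.0126 = 0.168.

16.8%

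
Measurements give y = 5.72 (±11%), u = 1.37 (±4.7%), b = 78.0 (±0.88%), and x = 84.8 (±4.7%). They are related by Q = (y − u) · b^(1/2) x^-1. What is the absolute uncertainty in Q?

Let w = y − u = 4.35. δw = √(δy² + δu²) = √(0.396 + 0.00415) = 0.632, so δw/w = 0.145.
Q is then a monomial in w, b, x:
δQ/Q = √((δw/w)² + (½·δb/b)² + (-1·δx/x)²) = √(0.0211 + 1.94e-05 + 0.00221) = 0.153
Q = 0.453, so δQ = 0.153 × 0.453 = 0.0693.

0.0693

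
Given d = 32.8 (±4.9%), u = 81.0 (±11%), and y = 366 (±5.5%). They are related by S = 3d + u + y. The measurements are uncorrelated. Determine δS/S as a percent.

4.13%

For a sum/difference, combine absolute errors in quadrature:
  (3·δd)² = 23.2;  (δu)² = 79.4;  (δy)² = 405
δS = √(508) = 22.5
S = 545, so δS/S = 22.5/545 = 0.0413.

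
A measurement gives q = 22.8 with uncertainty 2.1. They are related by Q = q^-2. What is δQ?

0.000354

Relative error in a monomial: (δQ/Q)² = Σ (nᵢ · δxᵢ/xᵢ)².
  (-2·δq/q)² = (-2×0.0921)² = 0.0339
δQ/Q = √(0.0339) = 0.184
Q = 0.00192, so δQ = 0.184 × 0.00192 = 0.000354.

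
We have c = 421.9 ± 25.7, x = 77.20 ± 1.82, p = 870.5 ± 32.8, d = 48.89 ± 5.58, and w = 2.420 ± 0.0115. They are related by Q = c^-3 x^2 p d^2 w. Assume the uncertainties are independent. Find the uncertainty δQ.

119

Products/powers → add relative errors in quadrature, weighted by exponent:
  (-3·δc/c)² = (-3×0.0609)² = 0.0334;  (2·δx/x)² = (2×0.0236)² = 0.00222;  (1·δp/p)² = (1×0.0377)² = 0.00142;  (2·δd/d)² = (2×0.114)² = 0.0521;  (1·δw/w)² = (1×0.00475)² = 2.26e-05
δQ/Q = √(0.0892) = 0.299
Q = 399.6, so δQ = 0.299 × 399.6 = 119.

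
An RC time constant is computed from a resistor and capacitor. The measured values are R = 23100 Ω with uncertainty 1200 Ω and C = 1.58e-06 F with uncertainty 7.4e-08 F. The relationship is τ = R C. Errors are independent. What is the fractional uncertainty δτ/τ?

0.0699

τ is a product of powers, so relative uncertainties combine in quadrature:
  (1·δR/R)² = (1×0.0519)² = 0.00270;  (1·δC/C)² = (1×0.0468)² = 0.00219
δτ/τ = √(0.00489) = 0.0699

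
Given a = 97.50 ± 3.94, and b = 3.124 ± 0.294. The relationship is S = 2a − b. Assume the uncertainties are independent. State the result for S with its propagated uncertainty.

191.9 ± 7.89

S is a linear combination, so absolute uncertainties add in quadrature:
  (2·δa)² = 62.1;  (δb)² = 0.0864
δS = √(62.2) = 7.89
S = 191.9.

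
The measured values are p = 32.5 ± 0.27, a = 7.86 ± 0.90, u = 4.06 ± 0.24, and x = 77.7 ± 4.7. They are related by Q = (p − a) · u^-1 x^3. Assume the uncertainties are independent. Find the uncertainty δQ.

Let w = p − a = 24.6. δw = √(δp² + δa²) = √(0.0729 + 0.810) = 0.940, so δw/w = 0.0381.
Q is then a monomial in w, u, x:
δQ/Q = √((δw/w)² + (-1·δu/u)² + (3·δx/x)²) = √(0.00145 + 0.00349 + 0.0329) = 0.195
Q = 2.85e+06, so δQ = 0.195 × 2.85e+06 = 5.54e+05.

5.54e+05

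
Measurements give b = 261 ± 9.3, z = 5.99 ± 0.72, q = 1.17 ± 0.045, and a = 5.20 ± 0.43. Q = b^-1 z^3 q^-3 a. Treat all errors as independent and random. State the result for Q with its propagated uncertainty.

2.67 ± 1.04

Products/powers → add relative errors in quadrature, weighted by exponent:
  (-1·δb/b)² = (-1×0.0356)² = 0.00127;  (3·δz/z)² = (3×0.120)² = 0.130;  (-3·δq/q)² = (-3×0.0385)² = 0.0133;  (1·δa/a)² = (1×0.0827)² = 0.00684
δQ/Q = √(0.151) = 0.389
Q = 2.67, so δQ = 0.389 × 2.67 = 1.04.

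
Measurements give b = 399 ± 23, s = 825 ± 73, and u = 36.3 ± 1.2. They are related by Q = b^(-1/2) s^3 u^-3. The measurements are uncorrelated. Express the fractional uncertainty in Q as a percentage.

Since Q is a product/quotient, work with relative uncertainties:
  (−½·δb/b)² = (-0.5×0.0576)² = 0.000831;  (3·δs/s)² = (3×0.0885)² = 0.0705;  (-3·δu/u)² = (-3×0.0331)² = 0.00984
δQ/Q = √(0.0811) = 0.285

28.5%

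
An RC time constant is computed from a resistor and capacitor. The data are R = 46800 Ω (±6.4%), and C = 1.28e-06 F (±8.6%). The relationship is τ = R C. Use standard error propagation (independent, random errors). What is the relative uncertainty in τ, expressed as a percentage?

Each factor contributes (exponent × relative error)² to (δτ/τ)²:
  (1·δR/R)² = (1×0.0640)² = 0.00410;  (1·δC/C)² = (1×0.0860)² = 0.00740
δτ/τ = √(0.0115) = 0.107

10.7%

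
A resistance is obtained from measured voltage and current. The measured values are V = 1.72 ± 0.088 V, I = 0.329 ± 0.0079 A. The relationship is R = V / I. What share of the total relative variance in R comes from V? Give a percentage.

81.9%

(δR/R)² = (1·δV/V)² + (-1·δI/I)²
  V term: (1×0.0512)² = 0.00262
  I term: (-1×0.0240)² = 0.000577
Total = 0.00319. Share from V = 0.00262/0.00319 = 0.819.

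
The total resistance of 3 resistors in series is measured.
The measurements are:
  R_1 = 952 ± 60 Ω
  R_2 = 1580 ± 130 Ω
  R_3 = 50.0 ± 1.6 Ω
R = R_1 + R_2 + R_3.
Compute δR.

Each term contributes (cᵢ δxᵢ)² to (δR)²:
  (δR_1)² = 3600;  (δR_2)² = 16900;  (δR_3)² = 2.56
δR = √(20500) = 143 Ω

143 Ω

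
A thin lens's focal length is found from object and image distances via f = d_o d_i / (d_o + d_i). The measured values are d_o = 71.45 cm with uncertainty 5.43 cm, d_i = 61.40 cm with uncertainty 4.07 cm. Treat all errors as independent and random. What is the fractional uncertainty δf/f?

∂f/∂d_o = (d_i/(d_o+d_i))² = 0.214;  ∂f/∂d_i = (d_o/(d_o+d_i))² = 0.289
δf = √((∂f/∂d_o · δd_o)² + (∂f/∂d_i · δd_i)²) = √(1.35 + 1.39) = 1.65 cm
f = 33.02 cm, so δf/f = 1.65/33.02 = 0.0500.

0.0500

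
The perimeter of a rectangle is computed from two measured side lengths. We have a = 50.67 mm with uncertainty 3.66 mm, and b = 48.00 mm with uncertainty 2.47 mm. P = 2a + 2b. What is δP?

For a sum/difference, combine absolute errors in quadrature:
  (2·δa)² = 53.6;  (2·δb)² = 24.4
δP = √(78.0) = 8.83 mm

8.83 mm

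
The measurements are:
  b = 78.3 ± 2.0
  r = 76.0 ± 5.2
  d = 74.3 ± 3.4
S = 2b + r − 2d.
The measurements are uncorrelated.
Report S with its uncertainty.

84.0 ± 9.45

Sums and differences: (δS)² = Σ (cᵢ δxᵢ)².
  (2·δb)² = 16.0;  (δr)² = 27.0;  (2·δd)² = 46.2
δS = √(89.3) = 9.45
S = 84.0.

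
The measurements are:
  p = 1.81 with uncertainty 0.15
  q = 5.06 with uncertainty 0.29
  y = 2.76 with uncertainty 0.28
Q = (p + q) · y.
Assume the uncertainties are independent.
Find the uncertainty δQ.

2.12

Let u = p + q = 6.87. δu = √(δp² + δq²) = √(0.0225 + 0.0841) = 0.326, so δu/u = 0.0475.
Q is then a monomial in u, y:
δQ/Q = √((δu/u)² + (1·δy/y)²) = √(0.00226 + 0.0103) = 0.112
Q = 19.0, so δQ = 0.112 × 19.0 = 2.12.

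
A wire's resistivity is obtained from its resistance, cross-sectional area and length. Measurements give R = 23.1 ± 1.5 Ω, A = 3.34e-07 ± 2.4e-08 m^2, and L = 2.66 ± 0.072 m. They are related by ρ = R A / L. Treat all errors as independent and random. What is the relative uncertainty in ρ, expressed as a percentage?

For a monomial ρ ∝ R, A, L^-1, fractional errors add in quadrature:
  (1·δR/R)² = (1×0.0649)² = 0.00422;  (1·δA/A)² = (1×0.0719)² = 0.00516;  (-1·δL/L)² = (-1×0.0271)² = 0.000733
δρ/ρ = √(0.0101) = 0.101

10.1%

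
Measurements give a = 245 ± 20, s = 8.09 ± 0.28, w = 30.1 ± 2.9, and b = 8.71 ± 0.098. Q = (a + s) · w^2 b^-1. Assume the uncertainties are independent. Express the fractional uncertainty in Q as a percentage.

20.9%

Let u = a + s = 253. δu = √(δa² + δs²) = √(400 + 0.0784) = 20.0, so δu/u = 0.0790.
Q is then a monomial in u, w, b:
δQ/Q = √((δu/u)² + (2·δw/w)² + (-1·δb/b)²) = √(0.00625 + 0.0371 + 0.000127) = 0.209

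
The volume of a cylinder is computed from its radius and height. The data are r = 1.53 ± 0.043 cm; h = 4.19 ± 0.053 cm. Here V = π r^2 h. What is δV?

Each factor contributes (exponent × relative error)² to (δV/V)²:
  (2·δr/r)² = (2×0.0281)² = 0.00316;  (1·δh/h)² = (1×0.0126)² = 0.000160
δV/V = √(0.00332) = 0.0576
V = 30.8 cm^3, so δV = 0.0576 × 30.8 = 1.78 cm^3.

1.78 cm^3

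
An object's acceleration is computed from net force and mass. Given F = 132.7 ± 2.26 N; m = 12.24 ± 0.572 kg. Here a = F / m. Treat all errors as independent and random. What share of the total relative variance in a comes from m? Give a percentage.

88.3%

(δa/a)² = (1·δF/F)² + (-1·δm/m)²
  F term: (1×0.0170)² = 0.000290
  m term: (-1×0.0467)² = 0.00218
Total = 0.00247. Share from m = 0.00218/0.00247 = 0.883.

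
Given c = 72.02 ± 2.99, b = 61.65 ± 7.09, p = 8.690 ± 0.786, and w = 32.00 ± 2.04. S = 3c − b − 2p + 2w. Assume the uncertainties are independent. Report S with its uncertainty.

Absolute uncertainties add in quadrature for a linear combination:
  (3·δc)² = 80.5;  (δb)² = 50.3;  (2·δp)² = 2.47;  (2·δw)² = 16.6
δS = √(150) = 12.2
S = 201.0.

201.0 ± 12.2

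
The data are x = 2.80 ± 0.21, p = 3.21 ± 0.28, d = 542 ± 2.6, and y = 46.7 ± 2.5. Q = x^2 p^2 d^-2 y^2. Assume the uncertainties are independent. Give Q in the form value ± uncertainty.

Q is a product of powers, so relative uncertainties combine in quadrature:
  (2·δx/x)² = (2×0.0750)² = 0.0225;  (2·δp/p)² = (2×0.0872)² = 0.0304;  (-2·δd/d)² = (-2×0.00480)² = 9.2e-05;  (2·δy/y)² = (2×0.0535)² = 0.0115
δQ/Q = √(0.0645) = 0.254
Q = 0.600, so δQ = 0.254 × 0.600 = 0.152.

0.600 ± 0.152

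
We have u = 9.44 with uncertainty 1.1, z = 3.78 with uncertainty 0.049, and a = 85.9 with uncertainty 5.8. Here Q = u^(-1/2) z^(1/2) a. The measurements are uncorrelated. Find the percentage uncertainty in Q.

8.94%

Q is a product of powers, so relative uncertainties combine in quadrature:
  (−½·δu/u)² = (-0.5×0.117)² = 0.00339;  (½·δz/z)² = (0.5×0.0130)² = 4.2e-05;  (1·δa/a)² = (1×0.0675)² = 0.00456
δQ/Q = √(0.00800) = 0.0894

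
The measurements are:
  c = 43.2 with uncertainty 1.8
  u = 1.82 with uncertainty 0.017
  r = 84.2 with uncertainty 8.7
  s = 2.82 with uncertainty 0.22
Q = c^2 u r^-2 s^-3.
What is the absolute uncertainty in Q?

0.00691

Each factor contributes (exponent × relative error)² to (δQ/Q)²:
  (2·δc/c)² = (2×0.0417)² = 0.00694;  (1·δu/u)² = (1×0.00934)² = 8.72e-05;  (-2·δr/r)² = (-2×0.103)² = 0.0427;  (-3·δs/s)² = (-3×0.0780)² = 0.0548
δQ/Q = √(0.105) = 0.323
Q = 0.0214, so δQ = 0.323 × 0.0214 = 0.00691.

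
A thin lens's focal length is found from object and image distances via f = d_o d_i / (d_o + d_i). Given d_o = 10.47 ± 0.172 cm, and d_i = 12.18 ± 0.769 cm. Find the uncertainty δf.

∂f/∂d_o = (d_i/(d_o+d_i))² = 0.289;  ∂f/∂d_i = (d_o/(d_o+d_i))² = 0.214
δf = √((∂f/∂d_o · δd_o)² + (∂f/∂d_i · δd_i)²) = √(0.00247 + 0.0270) = 0.172 cm

0.172 cm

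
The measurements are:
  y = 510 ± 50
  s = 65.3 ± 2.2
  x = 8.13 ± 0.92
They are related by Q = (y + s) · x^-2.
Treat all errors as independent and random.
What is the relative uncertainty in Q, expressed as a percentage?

24.2%

Let u = y + s = 575. δu = √(δy² + δs²) = √(2500 + 4.84) = 50.0, so δu/u = 0.0870.
Q is then a monomial in u, x:
δQ/Q = √((δu/u)² + (-2·δx/x)²) = √(0.00757 + 0.0512) = 0.242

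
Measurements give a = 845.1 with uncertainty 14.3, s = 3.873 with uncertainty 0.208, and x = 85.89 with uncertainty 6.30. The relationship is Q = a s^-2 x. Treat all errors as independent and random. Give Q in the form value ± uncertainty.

4839 ± 635

For a monomial Q ∝ a, s^-2, x, fractional errors add in quadrature:
  (1·δa/a)² = (1×0.0169)² = 0.000286;  (-2·δs/s)² = (-2×0.0537)² = 0.0115;  (1·δx/x)² = (1×0.0733)² = 0.00538
δQ/Q = √(0.0172) = 0.131
Q = 4839, so δQ = 0.131 × 4839 = 635.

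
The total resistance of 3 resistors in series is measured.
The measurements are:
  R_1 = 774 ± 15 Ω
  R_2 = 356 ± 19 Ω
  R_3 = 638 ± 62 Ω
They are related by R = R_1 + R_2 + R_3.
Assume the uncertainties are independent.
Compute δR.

Sums and differences: (δR)² = Σ (cᵢ δxᵢ)².
  (δR_1)² = 225;  (δR_2)² = 361;  (δR_3)² = 3840
δR = √(4430) = 66.6 Ω

66.6 Ω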